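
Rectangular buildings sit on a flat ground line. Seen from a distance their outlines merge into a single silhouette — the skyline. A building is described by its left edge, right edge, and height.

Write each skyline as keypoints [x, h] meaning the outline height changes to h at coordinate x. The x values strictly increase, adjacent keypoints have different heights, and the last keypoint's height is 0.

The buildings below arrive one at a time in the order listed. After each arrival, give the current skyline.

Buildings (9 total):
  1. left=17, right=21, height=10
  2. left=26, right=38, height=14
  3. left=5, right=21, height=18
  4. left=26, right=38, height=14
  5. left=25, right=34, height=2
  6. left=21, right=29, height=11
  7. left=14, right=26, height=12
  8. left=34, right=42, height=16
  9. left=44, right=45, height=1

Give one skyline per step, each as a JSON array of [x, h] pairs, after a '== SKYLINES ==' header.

== SKYLINES ==
[[17,10],[21,0]]
[[17,10],[21,0],[26,14],[38,0]]
[[5,18],[21,0],[26,14],[38,0]]
[[5,18],[21,0],[26,14],[38,0]]
[[5,18],[21,0],[25,2],[26,14],[38,0]]
[[5,18],[21,11],[26,14],[38,0]]
[[5,18],[21,12],[26,14],[38,0]]
[[5,18],[21,12],[26,14],[34,16],[42,0]]
[[5,18],[21,12],[26,14],[34,16],[42,0],[44,1],[45,0]]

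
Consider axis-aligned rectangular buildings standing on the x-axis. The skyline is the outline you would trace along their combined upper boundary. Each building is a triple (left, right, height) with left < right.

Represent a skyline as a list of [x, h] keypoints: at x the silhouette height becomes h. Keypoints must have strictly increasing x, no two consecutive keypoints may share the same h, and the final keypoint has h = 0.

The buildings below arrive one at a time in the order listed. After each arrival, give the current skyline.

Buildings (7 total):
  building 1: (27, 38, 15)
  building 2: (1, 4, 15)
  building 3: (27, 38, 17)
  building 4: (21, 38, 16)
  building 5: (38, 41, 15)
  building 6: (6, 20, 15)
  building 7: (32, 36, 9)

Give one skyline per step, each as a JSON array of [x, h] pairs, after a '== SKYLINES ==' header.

== SKYLINES ==
[[27,15],[38,0]]
[[1,15],[4,0],[27,15],[38,0]]
[[1,15],[4,0],[27,17],[38,0]]
[[1,15],[4,0],[21,16],[27,17],[38,0]]
[[1,15],[4,0],[21,16],[27,17],[38,15],[41,0]]
[[1,15],[4,0],[6,15],[20,0],[21,16],[27,17],[38,15],[41,0]]
[[1,15],[4,0],[6,15],[20,0],[21,16],[27,17],[38,15],[41,0]]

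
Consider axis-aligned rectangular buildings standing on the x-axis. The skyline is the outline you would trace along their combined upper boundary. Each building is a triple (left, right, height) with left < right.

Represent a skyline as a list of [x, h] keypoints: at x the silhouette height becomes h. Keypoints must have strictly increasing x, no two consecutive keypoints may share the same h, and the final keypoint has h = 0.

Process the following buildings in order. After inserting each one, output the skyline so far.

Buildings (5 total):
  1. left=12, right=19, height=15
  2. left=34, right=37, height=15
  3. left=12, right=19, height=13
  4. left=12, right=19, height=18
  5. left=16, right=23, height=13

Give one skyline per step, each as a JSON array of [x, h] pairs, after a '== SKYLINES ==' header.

== SKYLINES ==
[[12,15],[19,0]]
[[12,15],[19,0],[34,15],[37,0]]
[[12,15],[19,0],[34,15],[37,0]]
[[12,18],[19,0],[34,15],[37,0]]
[[12,18],[19,13],[23,0],[34,15],[37,0]]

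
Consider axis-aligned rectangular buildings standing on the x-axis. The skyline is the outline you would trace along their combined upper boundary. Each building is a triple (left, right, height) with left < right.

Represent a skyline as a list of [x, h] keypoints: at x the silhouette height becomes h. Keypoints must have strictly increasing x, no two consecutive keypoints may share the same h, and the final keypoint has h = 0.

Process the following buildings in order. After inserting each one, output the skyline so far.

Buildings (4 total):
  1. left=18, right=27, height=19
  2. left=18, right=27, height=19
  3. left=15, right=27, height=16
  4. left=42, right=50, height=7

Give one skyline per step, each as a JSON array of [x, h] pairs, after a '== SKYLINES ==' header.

== SKYLINES ==
[[18,19],[27,0]]
[[18,19],[27,0]]
[[15,16],[18,19],[27,0]]
[[15,16],[18,19],[27,0],[42,7],[50,0]]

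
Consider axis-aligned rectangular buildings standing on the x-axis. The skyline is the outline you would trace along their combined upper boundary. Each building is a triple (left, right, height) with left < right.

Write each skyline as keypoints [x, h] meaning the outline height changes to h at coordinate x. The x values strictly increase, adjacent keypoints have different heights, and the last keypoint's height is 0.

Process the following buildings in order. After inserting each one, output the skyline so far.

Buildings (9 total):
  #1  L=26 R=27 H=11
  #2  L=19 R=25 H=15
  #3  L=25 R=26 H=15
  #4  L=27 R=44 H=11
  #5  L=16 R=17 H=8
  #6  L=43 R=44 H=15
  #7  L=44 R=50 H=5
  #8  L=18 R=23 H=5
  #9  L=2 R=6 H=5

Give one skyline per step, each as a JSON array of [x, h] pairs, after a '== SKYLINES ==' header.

== SKYLINES ==
[[26,11],[27,0]]
[[19,15],[25,0],[26,11],[27,0]]
[[19,15],[26,11],[27,0]]
[[19,15],[26,11],[44,0]]
[[16,8],[17,0],[19,15],[26,11],[44,0]]
[[16,8],[17,0],[19,15],[26,11],[43,15],[44,0]]
[[16,8],[17,0],[19,15],[26,11],[43,15],[44,5],[50,0]]
[[16,8],[17,0],[18,5],[19,15],[26,11],[43,15],[44,5],[50,0]]
[[2,5],[6,0],[16,8],[17,0],[18,5],[19,15],[26,11],[43,15],[44,5],[50,0]]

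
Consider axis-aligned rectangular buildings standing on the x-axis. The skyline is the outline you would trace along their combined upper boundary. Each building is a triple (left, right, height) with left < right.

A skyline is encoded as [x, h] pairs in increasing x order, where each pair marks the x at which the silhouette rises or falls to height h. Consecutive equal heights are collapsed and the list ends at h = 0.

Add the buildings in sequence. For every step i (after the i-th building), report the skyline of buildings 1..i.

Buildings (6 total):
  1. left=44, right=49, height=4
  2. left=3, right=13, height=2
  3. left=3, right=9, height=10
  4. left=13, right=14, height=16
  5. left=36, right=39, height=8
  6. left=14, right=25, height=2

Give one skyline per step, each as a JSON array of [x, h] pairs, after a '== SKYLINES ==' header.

== SKYLINES ==
[[44,4],[49,0]]
[[3,2],[13,0],[44,4],[49,0]]
[[3,10],[9,2],[13,0],[44,4],[49,0]]
[[3,10],[9,2],[13,16],[14,0],[44,4],[49,0]]
[[3,10],[9,2],[13,16],[14,0],[36,8],[39,0],[44,4],[49,0]]
[[3,10],[9,2],[13,16],[14,2],[25,0],[36,8],[39,0],[44,4],[49,0]]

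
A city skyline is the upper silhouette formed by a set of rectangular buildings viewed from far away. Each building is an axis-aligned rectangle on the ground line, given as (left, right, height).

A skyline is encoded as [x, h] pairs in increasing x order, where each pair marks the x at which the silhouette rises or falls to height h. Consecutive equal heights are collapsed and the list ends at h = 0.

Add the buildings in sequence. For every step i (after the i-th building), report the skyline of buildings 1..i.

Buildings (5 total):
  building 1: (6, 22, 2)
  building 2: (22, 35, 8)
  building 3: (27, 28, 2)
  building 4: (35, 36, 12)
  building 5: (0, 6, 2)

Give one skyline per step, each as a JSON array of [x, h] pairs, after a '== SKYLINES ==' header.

== SKYLINES ==
[[6,2],[22,0]]
[[6,2],[22,8],[35,0]]
[[6,2],[22,8],[35,0]]
[[6,2],[22,8],[35,12],[36,0]]
[[0,2],[22,8],[35,12],[36,0]]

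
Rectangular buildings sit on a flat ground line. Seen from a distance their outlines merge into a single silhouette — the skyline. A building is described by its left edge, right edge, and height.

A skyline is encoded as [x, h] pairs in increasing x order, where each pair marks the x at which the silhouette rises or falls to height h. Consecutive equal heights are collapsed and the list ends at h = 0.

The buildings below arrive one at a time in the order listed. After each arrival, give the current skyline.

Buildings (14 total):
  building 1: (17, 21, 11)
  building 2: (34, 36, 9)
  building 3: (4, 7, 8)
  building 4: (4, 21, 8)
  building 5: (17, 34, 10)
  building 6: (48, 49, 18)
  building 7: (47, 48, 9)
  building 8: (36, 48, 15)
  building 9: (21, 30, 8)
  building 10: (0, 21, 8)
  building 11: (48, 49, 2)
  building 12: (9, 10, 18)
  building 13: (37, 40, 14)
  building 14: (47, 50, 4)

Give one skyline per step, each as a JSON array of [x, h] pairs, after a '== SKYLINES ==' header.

== SKYLINES ==
[[17,11],[21,0]]
[[17,11],[21,0],[34,9],[36,0]]
[[4,8],[7,0],[17,11],[21,0],[34,9],[36,0]]
[[4,8],[17,11],[21,0],[34,9],[36,0]]
[[4,8],[17,11],[21,10],[34,9],[36,0]]
[[4,8],[17,11],[21,10],[34,9],[36,0],[48,18],[49,0]]
[[4,8],[17,11],[21,10],[34,9],[36,0],[47,9],[48,18],[49,0]]
[[4,8],[17,11],[21,10],[34,9],[36,15],[48,18],[49,0]]
[[4,8],[17,11],[21,10],[34,9],[36,15],[48,18],[49,0]]
[[0,8],[17,11],[21,10],[34,9],[36,15],[48,18],[49,0]]
[[0,8],[17,11],[21,10],[34,9],[36,15],[48,18],[49,0]]
[[0,8],[9,18],[10,8],[17,11],[21,10],[34,9],[36,15],[48,18],[49,0]]
[[0,8],[9,18],[10,8],[17,11],[21,10],[34,9],[36,15],[48,18],[49,0]]
[[0,8],[9,18],[10,8],[17,11],[21,10],[34,9],[36,15],[48,18],[49,4],[50,0]]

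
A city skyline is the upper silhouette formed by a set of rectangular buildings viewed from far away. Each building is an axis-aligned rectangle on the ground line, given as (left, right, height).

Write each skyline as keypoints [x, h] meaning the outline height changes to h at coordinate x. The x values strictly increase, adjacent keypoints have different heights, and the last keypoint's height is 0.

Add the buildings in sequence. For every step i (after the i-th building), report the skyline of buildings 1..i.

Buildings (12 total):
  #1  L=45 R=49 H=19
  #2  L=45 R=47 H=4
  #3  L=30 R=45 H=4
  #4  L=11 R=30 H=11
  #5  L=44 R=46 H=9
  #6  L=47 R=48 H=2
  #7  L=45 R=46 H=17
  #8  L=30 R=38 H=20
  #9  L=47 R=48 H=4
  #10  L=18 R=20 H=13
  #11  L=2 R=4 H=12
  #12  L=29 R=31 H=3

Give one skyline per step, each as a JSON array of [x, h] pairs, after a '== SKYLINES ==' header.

== SKYLINES ==
[[45,19],[49,0]]
[[45,19],[49,0]]
[[30,4],[45,19],[49,0]]
[[11,11],[30,4],[45,19],[49,0]]
[[11,11],[30,4],[44,9],[45,19],[49,0]]
[[11,11],[30,4],[44,9],[45,19],[49,0]]
[[11,11],[30,4],[44,9],[45,19],[49,0]]
[[11,11],[30,20],[38,4],[44,9],[45,19],[49,0]]
[[11,11],[30,20],[38,4],[44,9],[45,19],[49,0]]
[[11,11],[18,13],[20,11],[30,20],[38,4],[44,9],[45,19],[49,0]]
[[2,12],[4,0],[11,11],[18,13],[20,11],[30,20],[38,4],[44,9],[45,19],[49,0]]
[[2,12],[4,0],[11,11],[18,13],[20,11],[30,20],[38,4],[44,9],[45,19],[49,0]]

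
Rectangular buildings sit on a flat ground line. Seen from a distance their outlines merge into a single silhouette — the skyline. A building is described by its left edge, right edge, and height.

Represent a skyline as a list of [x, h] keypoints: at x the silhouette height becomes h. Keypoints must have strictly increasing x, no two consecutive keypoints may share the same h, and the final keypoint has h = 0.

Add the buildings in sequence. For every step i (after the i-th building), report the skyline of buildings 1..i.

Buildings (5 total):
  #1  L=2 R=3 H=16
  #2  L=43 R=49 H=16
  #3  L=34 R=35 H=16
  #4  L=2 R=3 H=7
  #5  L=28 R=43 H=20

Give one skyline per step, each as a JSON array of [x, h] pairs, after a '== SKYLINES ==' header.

== SKYLINES ==
[[2,16],[3,0]]
[[2,16],[3,0],[43,16],[49,0]]
[[2,16],[3,0],[34,16],[35,0],[43,16],[49,0]]
[[2,16],[3,0],[34,16],[35,0],[43,16],[49,0]]
[[2,16],[3,0],[28,20],[43,16],[49,0]]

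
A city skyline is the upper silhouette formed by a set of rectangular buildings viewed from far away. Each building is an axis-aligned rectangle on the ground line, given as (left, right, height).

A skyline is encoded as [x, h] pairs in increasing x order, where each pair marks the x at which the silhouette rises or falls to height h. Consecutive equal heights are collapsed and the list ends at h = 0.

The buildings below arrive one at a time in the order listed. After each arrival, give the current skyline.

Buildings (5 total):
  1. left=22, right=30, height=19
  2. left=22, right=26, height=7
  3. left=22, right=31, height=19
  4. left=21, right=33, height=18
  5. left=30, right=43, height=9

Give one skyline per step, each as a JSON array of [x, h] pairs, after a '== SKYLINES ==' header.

== SKYLINES ==
[[22,19],[30,0]]
[[22,19],[30,0]]
[[22,19],[31,0]]
[[21,18],[22,19],[31,18],[33,0]]
[[21,18],[22,19],[31,18],[33,9],[43,0]]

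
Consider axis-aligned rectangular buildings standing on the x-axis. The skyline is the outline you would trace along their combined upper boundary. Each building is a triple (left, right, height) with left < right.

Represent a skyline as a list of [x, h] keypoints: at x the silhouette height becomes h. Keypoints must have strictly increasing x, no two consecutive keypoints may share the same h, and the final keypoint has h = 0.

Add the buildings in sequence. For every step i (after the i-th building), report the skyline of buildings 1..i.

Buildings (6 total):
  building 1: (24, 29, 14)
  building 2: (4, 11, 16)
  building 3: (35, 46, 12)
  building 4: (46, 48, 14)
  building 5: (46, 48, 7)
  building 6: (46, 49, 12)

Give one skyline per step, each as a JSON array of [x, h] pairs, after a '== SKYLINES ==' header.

== SKYLINES ==
[[24,14],[29,0]]
[[4,16],[11,0],[24,14],[29,0]]
[[4,16],[11,0],[24,14],[29,0],[35,12],[46,0]]
[[4,16],[11,0],[24,14],[29,0],[35,12],[46,14],[48,0]]
[[4,16],[11,0],[24,14],[29,0],[35,12],[46,14],[48,0]]
[[4,16],[11,0],[24,14],[29,0],[35,12],[46,14],[48,12],[49,0]]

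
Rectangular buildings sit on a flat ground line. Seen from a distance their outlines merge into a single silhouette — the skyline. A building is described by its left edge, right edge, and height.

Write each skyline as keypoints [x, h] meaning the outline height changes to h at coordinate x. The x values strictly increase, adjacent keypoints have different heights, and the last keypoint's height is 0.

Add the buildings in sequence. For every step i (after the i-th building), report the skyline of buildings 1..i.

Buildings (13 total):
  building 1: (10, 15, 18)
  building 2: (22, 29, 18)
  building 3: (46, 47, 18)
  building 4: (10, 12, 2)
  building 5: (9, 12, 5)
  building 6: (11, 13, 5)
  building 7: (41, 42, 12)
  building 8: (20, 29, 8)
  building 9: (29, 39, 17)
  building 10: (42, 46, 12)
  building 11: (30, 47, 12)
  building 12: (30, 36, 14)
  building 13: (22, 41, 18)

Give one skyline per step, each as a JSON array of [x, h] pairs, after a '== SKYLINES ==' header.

== SKYLINES ==
[[10,18],[15,0]]
[[10,18],[15,0],[22,18],[29,0]]
[[10,18],[15,0],[22,18],[29,0],[46,18],[47,0]]
[[10,18],[15,0],[22,18],[29,0],[46,18],[47,0]]
[[9,5],[10,18],[15,0],[22,18],[29,0],[46,18],[47,0]]
[[9,5],[10,18],[15,0],[22,18],[29,0],[46,18],[47,0]]
[[9,5],[10,18],[15,0],[22,18],[29,0],[41,12],[42,0],[46,18],[47,0]]
[[9,5],[10,18],[15,0],[20,8],[22,18],[29,0],[41,12],[42,0],[46,18],[47,0]]
[[9,5],[10,18],[15,0],[20,8],[22,18],[29,17],[39,0],[41,12],[42,0],[46,18],[47,0]]
[[9,5],[10,18],[15,0],[20,8],[22,18],[29,17],[39,0],[41,12],[46,18],[47,0]]
[[9,5],[10,18],[15,0],[20,8],[22,18],[29,17],[39,12],[46,18],[47,0]]
[[9,5],[10,18],[15,0],[20,8],[22,18],[29,17],[39,12],[46,18],[47,0]]
[[9,5],[10,18],[15,0],[20,8],[22,18],[41,12],[46,18],[47,0]]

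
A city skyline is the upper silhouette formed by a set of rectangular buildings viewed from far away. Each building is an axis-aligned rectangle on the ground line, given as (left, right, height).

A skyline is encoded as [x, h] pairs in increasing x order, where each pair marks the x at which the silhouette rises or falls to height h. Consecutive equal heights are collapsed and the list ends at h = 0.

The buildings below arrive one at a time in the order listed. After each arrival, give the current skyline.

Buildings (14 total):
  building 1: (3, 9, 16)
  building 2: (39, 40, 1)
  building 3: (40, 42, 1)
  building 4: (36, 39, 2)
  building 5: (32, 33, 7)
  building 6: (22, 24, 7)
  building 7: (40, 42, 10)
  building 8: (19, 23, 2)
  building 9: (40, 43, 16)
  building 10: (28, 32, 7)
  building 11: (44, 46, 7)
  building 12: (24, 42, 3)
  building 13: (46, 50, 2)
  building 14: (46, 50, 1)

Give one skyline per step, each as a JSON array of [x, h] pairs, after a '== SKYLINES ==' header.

== SKYLINES ==
[[3,16],[9,0]]
[[3,16],[9,0],[39,1],[40,0]]
[[3,16],[9,0],[39,1],[42,0]]
[[3,16],[9,0],[36,2],[39,1],[42,0]]
[[3,16],[9,0],[32,7],[33,0],[36,2],[39,1],[42,0]]
[[3,16],[9,0],[22,7],[24,0],[32,7],[33,0],[36,2],[39,1],[42,0]]
[[3,16],[9,0],[22,7],[24,0],[32,7],[33,0],[36,2],[39,1],[40,10],[42,0]]
[[3,16],[9,0],[19,2],[22,7],[24,0],[32,7],[33,0],[36,2],[39,1],[40,10],[42,0]]
[[3,16],[9,0],[19,2],[22,7],[24,0],[32,7],[33,0],[36,2],[39,1],[40,16],[43,0]]
[[3,16],[9,0],[19,2],[22,7],[24,0],[28,7],[33,0],[36,2],[39,1],[40,16],[43,0]]
[[3,16],[9,0],[19,2],[22,7],[24,0],[28,7],[33,0],[36,2],[39,1],[40,16],[43,0],[44,7],[46,0]]
[[3,16],[9,0],[19,2],[22,7],[24,3],[28,7],[33,3],[40,16],[43,0],[44,7],[46,0]]
[[3,16],[9,0],[19,2],[22,7],[24,3],[28,7],[33,3],[40,16],[43,0],[44,7],[46,2],[50,0]]
[[3,16],[9,0],[19,2],[22,7],[24,3],[28,7],[33,3],[40,16],[43,0],[44,7],[46,2],[50,0]]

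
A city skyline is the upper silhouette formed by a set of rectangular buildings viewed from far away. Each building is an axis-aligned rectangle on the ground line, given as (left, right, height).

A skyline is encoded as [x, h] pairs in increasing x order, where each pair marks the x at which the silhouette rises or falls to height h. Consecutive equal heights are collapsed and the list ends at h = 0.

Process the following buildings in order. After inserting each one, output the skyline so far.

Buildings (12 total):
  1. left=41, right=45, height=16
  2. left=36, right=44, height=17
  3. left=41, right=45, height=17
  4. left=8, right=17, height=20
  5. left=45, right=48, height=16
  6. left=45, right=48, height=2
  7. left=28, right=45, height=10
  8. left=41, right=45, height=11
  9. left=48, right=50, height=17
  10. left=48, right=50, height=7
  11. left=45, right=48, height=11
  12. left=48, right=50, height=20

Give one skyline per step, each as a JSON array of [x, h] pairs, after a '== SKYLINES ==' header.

== SKYLINES ==
[[41,16],[45,0]]
[[36,17],[44,16],[45,0]]
[[36,17],[45,0]]
[[8,20],[17,0],[36,17],[45,0]]
[[8,20],[17,0],[36,17],[45,16],[48,0]]
[[8,20],[17,0],[36,17],[45,16],[48,0]]
[[8,20],[17,0],[28,10],[36,17],[45,16],[48,0]]
[[8,20],[17,0],[28,10],[36,17],[45,16],[48,0]]
[[8,20],[17,0],[28,10],[36,17],[45,16],[48,17],[50,0]]
[[8,20],[17,0],[28,10],[36,17],[45,16],[48,17],[50,0]]
[[8,20],[17,0],[28,10],[36,17],[45,16],[48,17],[50,0]]
[[8,20],[17,0],[28,10],[36,17],[45,16],[48,20],[50,0]]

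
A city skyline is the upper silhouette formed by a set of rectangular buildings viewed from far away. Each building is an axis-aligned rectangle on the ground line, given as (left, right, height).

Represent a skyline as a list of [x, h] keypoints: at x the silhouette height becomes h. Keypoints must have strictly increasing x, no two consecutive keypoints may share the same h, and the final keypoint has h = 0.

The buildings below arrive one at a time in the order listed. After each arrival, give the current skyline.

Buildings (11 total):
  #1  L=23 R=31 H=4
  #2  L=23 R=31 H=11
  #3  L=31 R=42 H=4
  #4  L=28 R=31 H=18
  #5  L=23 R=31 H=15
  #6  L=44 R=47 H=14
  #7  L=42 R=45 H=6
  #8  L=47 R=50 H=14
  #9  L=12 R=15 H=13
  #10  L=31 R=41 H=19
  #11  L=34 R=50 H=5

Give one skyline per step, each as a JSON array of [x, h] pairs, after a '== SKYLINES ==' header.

== SKYLINES ==
[[23,4],[31,0]]
[[23,11],[31,0]]
[[23,11],[31,4],[42,0]]
[[23,11],[28,18],[31,4],[42,0]]
[[23,15],[28,18],[31,4],[42,0]]
[[23,15],[28,18],[31,4],[42,0],[44,14],[47,0]]
[[23,15],[28,18],[31,4],[42,6],[44,14],[47,0]]
[[23,15],[28,18],[31,4],[42,6],[44,14],[50,0]]
[[12,13],[15,0],[23,15],[28,18],[31,4],[42,6],[44,14],[50,0]]
[[12,13],[15,0],[23,15],[28,18],[31,19],[41,4],[42,6],[44,14],[50,0]]
[[12,13],[15,0],[23,15],[28,18],[31,19],[41,5],[42,6],[44,14],[50,0]]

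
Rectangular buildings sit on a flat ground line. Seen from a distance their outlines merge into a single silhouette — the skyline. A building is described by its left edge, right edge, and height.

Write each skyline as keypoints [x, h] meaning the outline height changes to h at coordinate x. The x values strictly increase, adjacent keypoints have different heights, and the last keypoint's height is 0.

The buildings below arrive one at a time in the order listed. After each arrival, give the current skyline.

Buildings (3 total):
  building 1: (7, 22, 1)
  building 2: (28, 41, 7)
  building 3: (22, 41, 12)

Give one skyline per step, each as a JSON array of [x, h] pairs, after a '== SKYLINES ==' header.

== SKYLINES ==
[[7,1],[22,0]]
[[7,1],[22,0],[28,7],[41,0]]
[[7,1],[22,12],[41,0]]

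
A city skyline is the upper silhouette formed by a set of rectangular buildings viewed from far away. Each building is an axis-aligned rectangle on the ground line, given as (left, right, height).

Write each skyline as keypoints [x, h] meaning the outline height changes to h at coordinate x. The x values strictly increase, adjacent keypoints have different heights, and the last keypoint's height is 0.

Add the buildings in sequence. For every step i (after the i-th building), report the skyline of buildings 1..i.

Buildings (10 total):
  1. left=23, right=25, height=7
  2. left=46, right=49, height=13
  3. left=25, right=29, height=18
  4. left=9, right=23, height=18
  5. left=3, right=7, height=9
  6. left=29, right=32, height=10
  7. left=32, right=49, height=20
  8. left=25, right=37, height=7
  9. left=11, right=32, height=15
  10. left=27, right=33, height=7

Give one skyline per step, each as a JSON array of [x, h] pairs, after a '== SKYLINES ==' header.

== SKYLINES ==
[[23,7],[25,0]]
[[23,7],[25,0],[46,13],[49,0]]
[[23,7],[25,18],[29,0],[46,13],[49,0]]
[[9,18],[23,7],[25,18],[29,0],[46,13],[49,0]]
[[3,9],[7,0],[9,18],[23,7],[25,18],[29,0],[46,13],[49,0]]
[[3,9],[7,0],[9,18],[23,7],[25,18],[29,10],[32,0],[46,13],[49,0]]
[[3,9],[7,0],[9,18],[23,7],[25,18],[29,10],[32,20],[49,0]]
[[3,9],[7,0],[9,18],[23,7],[25,18],[29,10],[32,20],[49,0]]
[[3,9],[7,0],[9,18],[23,15],[25,18],[29,15],[32,20],[49,0]]
[[3,9],[7,0],[9,18],[23,15],[25,18],[29,15],[32,20],[49,0]]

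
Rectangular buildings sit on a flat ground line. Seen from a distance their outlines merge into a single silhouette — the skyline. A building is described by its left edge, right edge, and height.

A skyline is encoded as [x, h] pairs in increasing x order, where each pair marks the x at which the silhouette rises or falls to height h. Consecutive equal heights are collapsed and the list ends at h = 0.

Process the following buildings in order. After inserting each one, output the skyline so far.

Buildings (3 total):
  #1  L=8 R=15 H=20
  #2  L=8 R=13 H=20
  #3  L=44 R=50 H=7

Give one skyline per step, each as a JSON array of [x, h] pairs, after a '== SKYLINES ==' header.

== SKYLINES ==
[[8,20],[15,0]]
[[8,20],[15,0]]
[[8,20],[15,0],[44,7],[50,0]]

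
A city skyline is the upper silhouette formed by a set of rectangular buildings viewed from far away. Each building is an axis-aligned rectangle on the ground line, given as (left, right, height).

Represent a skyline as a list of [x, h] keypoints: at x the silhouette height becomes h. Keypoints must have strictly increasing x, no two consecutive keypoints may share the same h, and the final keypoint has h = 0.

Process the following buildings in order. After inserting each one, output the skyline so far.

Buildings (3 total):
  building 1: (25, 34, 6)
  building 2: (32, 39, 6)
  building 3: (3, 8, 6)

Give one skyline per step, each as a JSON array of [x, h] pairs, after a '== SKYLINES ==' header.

== SKYLINES ==
[[25,6],[34,0]]
[[25,6],[39,0]]
[[3,6],[8,0],[25,6],[39,0]]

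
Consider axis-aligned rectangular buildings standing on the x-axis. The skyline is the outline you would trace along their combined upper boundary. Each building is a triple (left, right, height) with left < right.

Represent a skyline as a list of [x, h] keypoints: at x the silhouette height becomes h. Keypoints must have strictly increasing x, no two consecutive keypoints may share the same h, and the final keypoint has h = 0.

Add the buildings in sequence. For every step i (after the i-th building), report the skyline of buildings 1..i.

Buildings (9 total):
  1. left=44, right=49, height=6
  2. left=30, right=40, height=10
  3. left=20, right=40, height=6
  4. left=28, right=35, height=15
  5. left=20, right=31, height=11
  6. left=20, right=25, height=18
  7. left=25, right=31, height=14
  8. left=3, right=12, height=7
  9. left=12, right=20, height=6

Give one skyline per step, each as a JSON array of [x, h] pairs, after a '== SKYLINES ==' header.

== SKYLINES ==
[[44,6],[49,0]]
[[30,10],[40,0],[44,6],[49,0]]
[[20,6],[30,10],[40,0],[44,6],[49,0]]
[[20,6],[28,15],[35,10],[40,0],[44,6],[49,0]]
[[20,11],[28,15],[35,10],[40,0],[44,6],[49,0]]
[[20,18],[25,11],[28,15],[35,10],[40,0],[44,6],[49,0]]
[[20,18],[25,14],[28,15],[35,10],[40,0],[44,6],[49,0]]
[[3,7],[12,0],[20,18],[25,14],[28,15],[35,10],[40,0],[44,6],[49,0]]
[[3,7],[12,6],[20,18],[25,14],[28,15],[35,10],[40,0],[44,6],[49,0]]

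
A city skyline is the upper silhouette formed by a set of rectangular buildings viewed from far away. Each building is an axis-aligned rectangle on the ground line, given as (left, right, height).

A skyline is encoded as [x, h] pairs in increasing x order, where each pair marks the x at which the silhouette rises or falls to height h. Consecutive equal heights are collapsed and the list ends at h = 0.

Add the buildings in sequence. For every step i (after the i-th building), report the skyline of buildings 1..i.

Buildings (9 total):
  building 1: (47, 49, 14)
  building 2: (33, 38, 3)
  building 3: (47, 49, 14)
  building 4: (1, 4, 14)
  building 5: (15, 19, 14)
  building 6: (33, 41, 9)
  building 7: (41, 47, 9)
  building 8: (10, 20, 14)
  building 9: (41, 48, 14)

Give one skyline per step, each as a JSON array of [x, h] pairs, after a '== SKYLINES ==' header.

== SKYLINES ==
[[47,14],[49,0]]
[[33,3],[38,0],[47,14],[49,0]]
[[33,3],[38,0],[47,14],[49,0]]
[[1,14],[4,0],[33,3],[38,0],[47,14],[49,0]]
[[1,14],[4,0],[15,14],[19,0],[33,3],[38,0],[47,14],[49,0]]
[[1,14],[4,0],[15,14],[19,0],[33,9],[41,0],[47,14],[49,0]]
[[1,14],[4,0],[15,14],[19,0],[33,9],[47,14],[49,0]]
[[1,14],[4,0],[10,14],[20,0],[33,9],[47,14],[49,0]]
[[1,14],[4,0],[10,14],[20,0],[33,9],[41,14],[49,0]]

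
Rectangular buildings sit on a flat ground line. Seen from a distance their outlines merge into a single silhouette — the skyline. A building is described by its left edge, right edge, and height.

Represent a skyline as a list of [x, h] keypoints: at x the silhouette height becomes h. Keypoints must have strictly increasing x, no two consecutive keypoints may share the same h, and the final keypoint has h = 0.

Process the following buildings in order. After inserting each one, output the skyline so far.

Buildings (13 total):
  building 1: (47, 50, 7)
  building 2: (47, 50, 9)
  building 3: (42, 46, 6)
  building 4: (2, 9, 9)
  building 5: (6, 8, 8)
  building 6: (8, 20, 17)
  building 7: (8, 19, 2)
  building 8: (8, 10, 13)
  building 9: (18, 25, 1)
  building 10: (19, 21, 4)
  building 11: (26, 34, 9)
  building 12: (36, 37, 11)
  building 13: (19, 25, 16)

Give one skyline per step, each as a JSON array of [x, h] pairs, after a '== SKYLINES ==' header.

== SKYLINES ==
[[47,7],[50,0]]
[[47,9],[50,0]]
[[42,6],[46,0],[47,9],[50,0]]
[[2,9],[9,0],[42,6],[46,0],[47,9],[50,0]]
[[2,9],[9,0],[42,6],[46,0],[47,9],[50,0]]
[[2,9],[8,17],[20,0],[42,6],[46,0],[47,9],[50,0]]
[[2,9],[8,17],[20,0],[42,6],[46,0],[47,9],[50,0]]
[[2,9],[8,17],[20,0],[42,6],[46,0],[47,9],[50,0]]
[[2,9],[8,17],[20,1],[25,0],[42,6],[46,0],[47,9],[50,0]]
[[2,9],[8,17],[20,4],[21,1],[25,0],[42,6],[46,0],[47,9],[50,0]]
[[2,9],[8,17],[20,4],[21,1],[25,0],[26,9],[34,0],[42,6],[46,0],[47,9],[50,0]]
[[2,9],[8,17],[20,4],[21,1],[25,0],[26,9],[34,0],[36,11],[37,0],[42,6],[46,0],[47,9],[50,0]]
[[2,9],[8,17],[20,16],[25,0],[26,9],[34,0],[36,11],[37,0],[42,6],[46,0],[47,9],[50,0]]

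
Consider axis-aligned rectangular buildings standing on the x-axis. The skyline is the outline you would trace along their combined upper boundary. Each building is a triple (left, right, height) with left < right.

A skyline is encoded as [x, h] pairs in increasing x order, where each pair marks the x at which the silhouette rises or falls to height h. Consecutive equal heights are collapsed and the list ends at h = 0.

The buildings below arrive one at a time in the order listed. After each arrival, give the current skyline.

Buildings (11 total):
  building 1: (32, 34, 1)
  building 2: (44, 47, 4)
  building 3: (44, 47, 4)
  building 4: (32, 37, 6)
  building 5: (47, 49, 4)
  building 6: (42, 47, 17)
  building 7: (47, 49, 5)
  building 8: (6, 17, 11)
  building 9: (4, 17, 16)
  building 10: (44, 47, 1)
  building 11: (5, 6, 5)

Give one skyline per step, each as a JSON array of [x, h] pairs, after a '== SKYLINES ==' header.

== SKYLINES ==
[[32,1],[34,0]]
[[32,1],[34,0],[44,4],[47,0]]
[[32,1],[34,0],[44,4],[47,0]]
[[32,6],[37,0],[44,4],[47,0]]
[[32,6],[37,0],[44,4],[49,0]]
[[32,6],[37,0],[42,17],[47,4],[49,0]]
[[32,6],[37,0],[42,17],[47,5],[49,0]]
[[6,11],[17,0],[32,6],[37,0],[42,17],[47,5],[49,0]]
[[4,16],[17,0],[32,6],[37,0],[42,17],[47,5],[49,0]]
[[4,16],[17,0],[32,6],[37,0],[42,17],[47,5],[49,0]]
[[4,16],[17,0],[32,6],[37,0],[42,17],[47,5],[49,0]]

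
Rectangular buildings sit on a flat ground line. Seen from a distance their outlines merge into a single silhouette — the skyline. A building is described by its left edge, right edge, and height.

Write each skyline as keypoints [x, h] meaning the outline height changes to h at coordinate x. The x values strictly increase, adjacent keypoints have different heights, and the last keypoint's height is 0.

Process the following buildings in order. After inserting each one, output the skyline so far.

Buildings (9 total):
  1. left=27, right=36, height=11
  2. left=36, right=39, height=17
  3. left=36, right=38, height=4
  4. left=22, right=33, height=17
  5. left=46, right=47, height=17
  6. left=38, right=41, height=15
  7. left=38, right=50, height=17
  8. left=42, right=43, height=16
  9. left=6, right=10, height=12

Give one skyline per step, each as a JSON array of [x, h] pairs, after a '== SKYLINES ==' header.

== SKYLINES ==
[[27,11],[36,0]]
[[27,11],[36,17],[39,0]]
[[27,11],[36,17],[39,0]]
[[22,17],[33,11],[36,17],[39,0]]
[[22,17],[33,11],[36,17],[39,0],[46,17],[47,0]]
[[22,17],[33,11],[36,17],[39,15],[41,0],[46,17],[47,0]]
[[22,17],[33,11],[36,17],[50,0]]
[[22,17],[33,11],[36,17],[50,0]]
[[6,12],[10,0],[22,17],[33,11],[36,17],[50,0]]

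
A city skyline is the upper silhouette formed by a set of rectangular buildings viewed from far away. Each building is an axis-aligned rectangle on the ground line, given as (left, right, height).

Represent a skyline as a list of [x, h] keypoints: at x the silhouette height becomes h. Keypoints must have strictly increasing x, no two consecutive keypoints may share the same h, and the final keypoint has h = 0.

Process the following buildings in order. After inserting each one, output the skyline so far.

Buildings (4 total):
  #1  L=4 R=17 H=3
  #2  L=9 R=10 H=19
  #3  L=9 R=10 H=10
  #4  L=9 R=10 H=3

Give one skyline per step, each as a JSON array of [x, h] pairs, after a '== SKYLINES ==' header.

== SKYLINES ==
[[4,3],[17,0]]
[[4,3],[9,19],[10,3],[17,0]]
[[4,3],[9,19],[10,3],[17,0]]
[[4,3],[9,19],[10,3],[17,0]]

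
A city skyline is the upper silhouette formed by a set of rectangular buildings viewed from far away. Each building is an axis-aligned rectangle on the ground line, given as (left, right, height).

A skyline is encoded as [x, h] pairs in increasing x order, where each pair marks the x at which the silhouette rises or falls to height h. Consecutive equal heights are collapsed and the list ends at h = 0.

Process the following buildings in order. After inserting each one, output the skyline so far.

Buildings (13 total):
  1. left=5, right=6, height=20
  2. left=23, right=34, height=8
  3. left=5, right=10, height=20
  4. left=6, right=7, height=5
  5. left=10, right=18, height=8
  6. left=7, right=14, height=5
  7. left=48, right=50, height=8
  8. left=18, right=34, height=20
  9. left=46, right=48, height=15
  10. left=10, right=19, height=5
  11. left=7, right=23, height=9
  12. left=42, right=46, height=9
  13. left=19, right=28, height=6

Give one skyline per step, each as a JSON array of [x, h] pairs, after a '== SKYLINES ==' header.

== SKYLINES ==
[[5,20],[6,0]]
[[5,20],[6,0],[23,8],[34,0]]
[[5,20],[10,0],[23,8],[34,0]]
[[5,20],[10,0],[23,8],[34,0]]
[[5,20],[10,8],[18,0],[23,8],[34,0]]
[[5,20],[10,8],[18,0],[23,8],[34,0]]
[[5,20],[10,8],[18,0],[23,8],[34,0],[48,8],[50,0]]
[[5,20],[10,8],[18,20],[34,0],[48,8],[50,0]]
[[5,20],[10,8],[18,20],[34,0],[46,15],[48,8],[50,0]]
[[5,20],[10,8],[18,20],[34,0],[46,15],[48,8],[50,0]]
[[5,20],[10,9],[18,20],[34,0],[46,15],[48,8],[50,0]]
[[5,20],[10,9],[18,20],[34,0],[42,9],[46,15],[48,8],[50,0]]
[[5,20],[10,9],[18,20],[34,0],[42,9],[46,15],[48,8],[50,0]]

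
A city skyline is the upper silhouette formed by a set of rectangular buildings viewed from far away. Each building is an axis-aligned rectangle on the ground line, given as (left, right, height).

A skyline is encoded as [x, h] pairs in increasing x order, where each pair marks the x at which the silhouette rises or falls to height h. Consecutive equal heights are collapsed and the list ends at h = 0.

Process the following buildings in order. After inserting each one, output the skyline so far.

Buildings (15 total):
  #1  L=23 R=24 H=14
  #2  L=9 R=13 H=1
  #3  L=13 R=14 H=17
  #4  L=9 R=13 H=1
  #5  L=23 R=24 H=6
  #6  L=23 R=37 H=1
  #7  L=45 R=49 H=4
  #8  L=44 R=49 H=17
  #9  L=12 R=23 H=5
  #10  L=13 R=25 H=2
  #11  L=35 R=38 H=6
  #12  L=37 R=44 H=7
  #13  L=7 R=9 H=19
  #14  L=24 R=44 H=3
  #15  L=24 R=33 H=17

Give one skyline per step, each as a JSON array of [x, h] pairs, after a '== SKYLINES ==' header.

== SKYLINES ==
[[23,14],[24,0]]
[[9,1],[13,0],[23,14],[24,0]]
[[9,1],[13,17],[14,0],[23,14],[24,0]]
[[9,1],[13,17],[14,0],[23,14],[24,0]]
[[9,1],[13,17],[14,0],[23,14],[24,0]]
[[9,1],[13,17],[14,0],[23,14],[24,1],[37,0]]
[[9,1],[13,17],[14,0],[23,14],[24,1],[37,0],[45,4],[49,0]]
[[9,1],[13,17],[14,0],[23,14],[24,1],[37,0],[44,17],[49,0]]
[[9,1],[12,5],[13,17],[14,5],[23,14],[24,1],[37,0],[44,17],[49,0]]
[[9,1],[12,5],[13,17],[14,5],[23,14],[24,2],[25,1],[37,0],[44,17],[49,0]]
[[9,1],[12,5],[13,17],[14,5],[23,14],[24,2],[25,1],[35,6],[38,0],[44,17],[49,0]]
[[9,1],[12,5],[13,17],[14,5],[23,14],[24,2],[25,1],[35,6],[37,7],[44,17],[49,0]]
[[7,19],[9,1],[12,5],[13,17],[14,5],[23,14],[24,2],[25,1],[35,6],[37,7],[44,17],[49,0]]
[[7,19],[9,1],[12,5],[13,17],[14,5],[23,14],[24,3],[35,6],[37,7],[44,17],[49,0]]
[[7,19],[9,1],[12,5],[13,17],[14,5],[23,14],[24,17],[33,3],[35,6],[37,7],[44,17],[49,0]]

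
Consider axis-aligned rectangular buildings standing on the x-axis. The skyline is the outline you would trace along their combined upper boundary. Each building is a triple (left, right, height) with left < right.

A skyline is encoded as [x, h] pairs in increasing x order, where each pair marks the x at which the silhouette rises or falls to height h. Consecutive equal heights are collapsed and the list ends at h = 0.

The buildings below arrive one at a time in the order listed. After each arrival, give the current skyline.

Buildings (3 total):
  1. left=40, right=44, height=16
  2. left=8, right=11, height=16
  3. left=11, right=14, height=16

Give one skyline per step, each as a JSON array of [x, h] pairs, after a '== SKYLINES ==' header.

== SKYLINES ==
[[40,16],[44,0]]
[[8,16],[11,0],[40,16],[44,0]]
[[8,16],[14,0],[40,16],[44,0]]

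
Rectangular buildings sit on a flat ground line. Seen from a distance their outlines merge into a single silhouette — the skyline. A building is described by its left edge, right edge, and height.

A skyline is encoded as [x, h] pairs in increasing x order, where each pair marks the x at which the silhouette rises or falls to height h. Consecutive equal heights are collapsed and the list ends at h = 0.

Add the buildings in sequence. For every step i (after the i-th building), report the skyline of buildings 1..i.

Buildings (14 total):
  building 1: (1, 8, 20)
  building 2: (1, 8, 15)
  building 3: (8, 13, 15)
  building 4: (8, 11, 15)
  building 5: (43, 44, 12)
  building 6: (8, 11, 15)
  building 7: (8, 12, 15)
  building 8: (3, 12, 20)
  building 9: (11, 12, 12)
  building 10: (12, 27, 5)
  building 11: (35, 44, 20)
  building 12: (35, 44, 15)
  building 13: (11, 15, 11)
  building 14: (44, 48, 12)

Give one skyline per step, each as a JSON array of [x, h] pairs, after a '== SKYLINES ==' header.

== SKYLINES ==
[[1,20],[8,0]]
[[1,20],[8,0]]
[[1,20],[8,15],[13,0]]
[[1,20],[8,15],[13,0]]
[[1,20],[8,15],[13,0],[43,12],[44,0]]
[[1,20],[8,15],[13,0],[43,12],[44,0]]
[[1,20],[8,15],[13,0],[43,12],[44,0]]
[[1,20],[12,15],[13,0],[43,12],[44,0]]
[[1,20],[12,15],[13,0],[43,12],[44,0]]
[[1,20],[12,15],[13,5],[27,0],[43,12],[44,0]]
[[1,20],[12,15],[13,5],[27,0],[35,20],[44,0]]
[[1,20],[12,15],[13,5],[27,0],[35,20],[44,0]]
[[1,20],[12,15],[13,11],[15,5],[27,0],[35,20],[44,0]]
[[1,20],[12,15],[13,11],[15,5],[27,0],[35,20],[44,12],[48,0]]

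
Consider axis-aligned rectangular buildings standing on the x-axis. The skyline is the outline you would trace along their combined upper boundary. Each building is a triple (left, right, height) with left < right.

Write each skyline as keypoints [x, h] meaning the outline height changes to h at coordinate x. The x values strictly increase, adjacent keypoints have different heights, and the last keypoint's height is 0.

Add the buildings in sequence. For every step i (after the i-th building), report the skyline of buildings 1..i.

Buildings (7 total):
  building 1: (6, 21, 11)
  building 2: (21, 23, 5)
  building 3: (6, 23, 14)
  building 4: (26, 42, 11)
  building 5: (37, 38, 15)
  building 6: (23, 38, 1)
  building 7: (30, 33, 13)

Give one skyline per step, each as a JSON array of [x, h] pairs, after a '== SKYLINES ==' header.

== SKYLINES ==
[[6,11],[21,0]]
[[6,11],[21,5],[23,0]]
[[6,14],[23,0]]
[[6,14],[23,0],[26,11],[42,0]]
[[6,14],[23,0],[26,11],[37,15],[38,11],[42,0]]
[[6,14],[23,1],[26,11],[37,15],[38,11],[42,0]]
[[6,14],[23,1],[26,11],[30,13],[33,11],[37,15],[38,11],[42,0]]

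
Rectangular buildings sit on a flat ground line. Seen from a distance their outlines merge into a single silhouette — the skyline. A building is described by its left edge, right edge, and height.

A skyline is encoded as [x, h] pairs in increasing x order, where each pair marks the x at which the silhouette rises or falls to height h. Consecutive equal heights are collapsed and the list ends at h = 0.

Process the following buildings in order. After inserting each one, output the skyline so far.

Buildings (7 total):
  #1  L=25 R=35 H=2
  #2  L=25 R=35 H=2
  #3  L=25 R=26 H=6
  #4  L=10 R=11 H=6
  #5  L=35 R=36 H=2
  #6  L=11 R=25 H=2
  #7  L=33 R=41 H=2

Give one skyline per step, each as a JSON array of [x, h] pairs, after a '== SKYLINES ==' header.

== SKYLINES ==
[[25,2],[35,0]]
[[25,2],[35,0]]
[[25,6],[26,2],[35,0]]
[[10,6],[11,0],[25,6],[26,2],[35,0]]
[[10,6],[11,0],[25,6],[26,2],[36,0]]
[[10,6],[11,2],[25,6],[26,2],[36,0]]
[[10,6],[11,2],[25,6],[26,2],[41,0]]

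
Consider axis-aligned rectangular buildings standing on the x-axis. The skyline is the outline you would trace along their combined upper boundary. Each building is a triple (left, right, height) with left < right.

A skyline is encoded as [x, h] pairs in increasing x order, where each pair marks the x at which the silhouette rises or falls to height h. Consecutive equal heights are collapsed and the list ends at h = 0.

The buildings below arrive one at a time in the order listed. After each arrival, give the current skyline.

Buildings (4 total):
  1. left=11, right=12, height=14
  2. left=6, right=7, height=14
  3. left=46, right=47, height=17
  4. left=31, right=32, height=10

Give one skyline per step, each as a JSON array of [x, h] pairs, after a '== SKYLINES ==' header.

== SKYLINES ==
[[11,14],[12,0]]
[[6,14],[7,0],[11,14],[12,0]]
[[6,14],[7,0],[11,14],[12,0],[46,17],[47,0]]
[[6,14],[7,0],[11,14],[12,0],[31,10],[32,0],[46,17],[47,0]]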